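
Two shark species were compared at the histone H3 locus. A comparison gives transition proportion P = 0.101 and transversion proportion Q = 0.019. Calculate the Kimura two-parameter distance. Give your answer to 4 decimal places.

Under the Kimura two-parameter model, d = −½ ln(1 − 2P − Q) − ¼ ln(1 − 2Q).
1 − 2P − Q = 0.779, giving −½ ln(0.779) = 0.124872.
1 − 2Q = 0.962, giving −¼ ln(0.962) = 0.009685.
d = 0.124872 + 0.009685 = 0.134557.

0.1346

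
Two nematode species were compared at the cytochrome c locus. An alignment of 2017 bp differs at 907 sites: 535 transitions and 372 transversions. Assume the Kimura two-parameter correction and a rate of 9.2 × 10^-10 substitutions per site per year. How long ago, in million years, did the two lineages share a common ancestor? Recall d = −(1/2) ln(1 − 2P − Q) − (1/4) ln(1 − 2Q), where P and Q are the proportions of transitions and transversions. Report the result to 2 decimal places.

403.56

P = 535/2017 ≈ 0.265245 and Q = 372/2017 ≈ 0.184432.
Under the Kimura two-parameter model, d = −½ ln(1 − 2P − Q) − ¼ ln(1 − 2Q).
1 − 2P − Q = 0.285078, giving −½ ln(0.285078) = 0.627496.
1 − 2Q = 0.631136, giving −¼ ln(0.631136) = 0.115058.
d = 0.627496 + 0.115058 = 0.742554.
Under a molecular clock d = 2μt, so t = d/(2μ) = 0.742554 / (2 × 9.2 × 10^-10) = 403.56 million years.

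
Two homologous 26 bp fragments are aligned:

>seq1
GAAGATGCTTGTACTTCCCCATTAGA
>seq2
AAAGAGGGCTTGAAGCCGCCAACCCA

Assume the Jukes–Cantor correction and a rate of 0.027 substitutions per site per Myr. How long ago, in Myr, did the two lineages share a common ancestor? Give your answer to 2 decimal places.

The sequences differ at 14 of 26 sites, so p = 14/26 ≈ 0.538462.
d = −(3/4) ln(1 − 4p/3) = −0.75 ln(1 − 0.717949) = −0.75 ln(0.282051)
  = −0.75 × (-1.265667) = 0.949250 substitutions/site.
Under a molecular clock d = 2μt, so t = d/(2μ) = 0.949250 / (2 × 0.027) = 17.58 Myr.

17.58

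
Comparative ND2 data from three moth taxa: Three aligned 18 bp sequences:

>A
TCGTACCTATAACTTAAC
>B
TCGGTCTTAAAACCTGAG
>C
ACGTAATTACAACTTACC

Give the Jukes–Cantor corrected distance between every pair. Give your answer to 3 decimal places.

A–B: 7/18 sites differ → p ≈ 0.388889, d = −0.75 ln(1 − 0.518519) = 0.548166 ≈ 0.548.
A–C: 5/18 sites differ → p ≈ 0.277778, d = −0.75 ln(1 − 0.370371) = 0.346968 ≈ 0.347.
B–C: 9/18 sites differ → p = 0.5, d = −0.75 ln(1 − 0.666667) = 0.823960 ≈ 0.824.

d(A,B) = 0.548, d(A,C) = 0.347, d(B,C) = 0.824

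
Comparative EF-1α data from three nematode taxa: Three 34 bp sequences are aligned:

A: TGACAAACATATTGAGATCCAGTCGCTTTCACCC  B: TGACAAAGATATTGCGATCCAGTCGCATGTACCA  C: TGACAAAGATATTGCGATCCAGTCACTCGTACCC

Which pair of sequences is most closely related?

B and C

A–B: 6/34 differ, p = 0.176, d = 0.201.
A–C: 6/34 differ, p = 0.176, d = 0.201.
B–C: 4/34 differ, p = 0.118, d = 0.128.
The smallest distance is between B and C.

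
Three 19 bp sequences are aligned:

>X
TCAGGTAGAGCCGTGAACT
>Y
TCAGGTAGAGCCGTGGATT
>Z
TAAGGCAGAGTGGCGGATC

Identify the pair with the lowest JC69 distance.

X and Y

X–Y: 2/19 differ, p = 0.105, d = 0.113.
X–Z: 8/19 differ, p = 0.421, d = 0.618.
Y–Z: 6/19 differ, p = 0.316, d = 0.410.
The smallest distance is between X and Y.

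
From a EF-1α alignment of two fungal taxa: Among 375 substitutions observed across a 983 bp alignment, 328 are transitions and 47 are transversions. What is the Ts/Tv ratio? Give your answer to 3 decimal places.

6.979

R = 328/47 = 6.978723… ≈ 6.979 (to 3 d.p.).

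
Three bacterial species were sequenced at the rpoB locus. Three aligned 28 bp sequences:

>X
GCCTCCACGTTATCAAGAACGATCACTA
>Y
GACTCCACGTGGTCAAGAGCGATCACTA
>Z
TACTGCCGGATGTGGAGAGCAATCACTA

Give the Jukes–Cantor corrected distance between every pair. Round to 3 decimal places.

X–Y: 4/28 sites differ → p ≈ 0.142857, d = −0.75 ln(1 − 0.190476) = 0.158482 ≈ 0.158.
X–Z: 11/28 sites differ → p ≈ 0.392857, d = −0.75 ln(1 − 0.523809) = 0.556452 ≈ 0.556.
Y–Z: 9/28 sites differ → p ≈ 0.321429, d = −0.75 ln(1 − 0.428572) = 0.419713 ≈ 0.420.

d(X,Y) = 0.158, d(X,Z) = 0.556, d(Y,Z) = 0.420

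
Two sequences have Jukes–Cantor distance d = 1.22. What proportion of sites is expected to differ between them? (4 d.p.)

p = (3/4)(1 − e^(−4d/3)) = 0.75 × (1 − e^(-1.626667)) = 0.75 × (1 − 0.196584) = 0.602562.

0.6026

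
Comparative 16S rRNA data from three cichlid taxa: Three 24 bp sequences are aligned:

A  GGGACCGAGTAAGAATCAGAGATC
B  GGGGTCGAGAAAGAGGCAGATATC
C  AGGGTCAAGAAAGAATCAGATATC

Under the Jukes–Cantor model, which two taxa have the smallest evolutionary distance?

A–B: 6/24 differ, p = 0.250, d = 0.304.
A–C: 6/24 differ, p = 0.250, d = 0.304.
B–C: 4/24 differ, p = 0.167, d = 0.188.
The smallest distance is between B and C.

B and C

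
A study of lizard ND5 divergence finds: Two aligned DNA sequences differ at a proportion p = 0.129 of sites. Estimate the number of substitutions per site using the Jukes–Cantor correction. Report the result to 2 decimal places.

0.14

d = −(3/4) ln(1 − 4p/3) = −0.75 ln(1 − 0.172) = −0.75 ln(0.828)
  = −0.75 × (-0.188742) = 0.141557 substitutions/site.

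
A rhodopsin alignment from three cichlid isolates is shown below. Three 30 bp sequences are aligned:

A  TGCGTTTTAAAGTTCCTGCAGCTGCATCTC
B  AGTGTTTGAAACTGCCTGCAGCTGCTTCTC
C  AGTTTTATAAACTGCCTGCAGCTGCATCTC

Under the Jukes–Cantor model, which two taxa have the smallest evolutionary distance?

A–B: 6/30 differ, p = 0.200, d = 0.233.
A–C: 6/30 differ, p = 0.200, d = 0.233.
B–C: 4/30 differ, p = 0.133, d = 0.147.
The smallest distance is between B and C.

B and C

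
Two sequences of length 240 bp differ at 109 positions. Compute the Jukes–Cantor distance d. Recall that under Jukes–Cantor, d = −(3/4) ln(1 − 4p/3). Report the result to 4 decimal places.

p = 109/240 ≈ 0.454167.
d = −(3/4) ln(1 − 4p/3) = −0.75 ln(1 − 0.605556) = −0.75 ln(0.394444)
  = −0.75 × (-0.930278) = 0.697709 substitutions/site.

0.6977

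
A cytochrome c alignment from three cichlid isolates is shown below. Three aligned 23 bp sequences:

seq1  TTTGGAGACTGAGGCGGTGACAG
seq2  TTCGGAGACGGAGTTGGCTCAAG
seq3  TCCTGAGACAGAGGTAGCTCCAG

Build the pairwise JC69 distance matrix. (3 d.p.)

d(seq1,seq2) = 0.467, d(seq1,seq3) = 0.553, d(seq2,seq3) = 0.321

seq1–seq2: 8/23 sites differ → p ≈ 0.347826, d = −0.75 ln(1 − 0.463768) = 0.467391 ≈ 0.467.
seq1–seq3: 9/23 sites differ → p ≈ 0.391304, d = −0.75 ln(1 − 0.521739) = 0.553199 ≈ 0.553.
seq2–seq3: 6/23 sites differ → p ≈ 0.26087, d = −0.75 ln(1 − 0.347827) = 0.320584 ≈ 0.321.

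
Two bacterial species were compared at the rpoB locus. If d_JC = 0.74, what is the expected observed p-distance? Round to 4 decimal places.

p = (3/4)(1 − e^(−4d/3)) = 0.75 × (1 − e^(-0.986667)) = 0.75 × (1 − 0.372817) = 0.470387.

0.4704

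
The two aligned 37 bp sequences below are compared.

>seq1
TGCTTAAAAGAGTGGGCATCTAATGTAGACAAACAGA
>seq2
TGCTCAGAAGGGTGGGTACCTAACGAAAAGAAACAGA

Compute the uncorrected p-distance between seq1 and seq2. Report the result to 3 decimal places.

The sequences differ at 9 of 37 positions (sites 5, 7, 11, 17, 19, 24, 26, 28, 30).
p = 9/37 = 0.243243… ≈ 0.243 (to 3 d.p.).

0.243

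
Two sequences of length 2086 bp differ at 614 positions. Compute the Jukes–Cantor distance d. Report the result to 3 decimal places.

0.374

p = 614/2086 ≈ 0.294343.
d = −(3/4) ln(1 − 4p/3) = −0.75 ln(1 − 0.392457) = −0.75 ln(0.607543)
  = −0.75 × (-0.498332) = 0.373749 substitutions/site.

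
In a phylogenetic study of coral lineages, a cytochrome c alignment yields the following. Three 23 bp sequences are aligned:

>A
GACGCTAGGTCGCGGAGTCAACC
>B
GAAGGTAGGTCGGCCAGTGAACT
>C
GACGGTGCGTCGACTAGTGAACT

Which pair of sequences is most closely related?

A–B: 7/23 differ, p = 0.304, d = 0.390.
A–C: 8/23 differ, p = 0.348, d = 0.467.
B–C: 5/23 differ, p = 0.217, d = 0.257.
The smallest distance is between B and C.

B and C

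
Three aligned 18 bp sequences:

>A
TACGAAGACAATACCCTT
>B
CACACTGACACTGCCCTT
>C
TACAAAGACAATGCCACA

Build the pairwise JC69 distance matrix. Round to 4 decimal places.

d(A,B) = 0.4408, d(A,C) = 0.3470, d(B,C) = 0.5482

A–B: 6/18 sites differ → p ≈ 0.333333, d = −0.75 ln(1 − 0.444444) = 0.440839 ≈ 0.4408.
A–C: 5/18 sites differ → p ≈ 0.277778, d = −0.75 ln(1 − 0.370371) = 0.346968 ≈ 0.3470.
B–C: 7/18 sites differ → p ≈ 0.388889, d = −0.75 ln(1 − 0.518519) = 0.548166 ≈ 0.5482.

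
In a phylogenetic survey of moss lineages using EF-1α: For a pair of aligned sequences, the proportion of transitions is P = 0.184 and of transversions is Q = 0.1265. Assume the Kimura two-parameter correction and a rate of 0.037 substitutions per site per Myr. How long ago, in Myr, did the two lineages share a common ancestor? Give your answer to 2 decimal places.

5.59

Under the Kimura two-parameter model, d = −½ ln(1 − 2P − Q) − ¼ ln(1 − 2Q).
1 − 2P − Q = 0.5055, giving −½ ln(0.5055) = 0.341104.
1 − 2Q = 0.747, giving −¼ ln(0.747) = 0.072923.
d = 0.341104 + 0.072923 = 0.414027.
Under a molecular clock d = 2μt, so t = d/(2μ) = 0.414027 / (2 × 0.037) = 5.59 Myr.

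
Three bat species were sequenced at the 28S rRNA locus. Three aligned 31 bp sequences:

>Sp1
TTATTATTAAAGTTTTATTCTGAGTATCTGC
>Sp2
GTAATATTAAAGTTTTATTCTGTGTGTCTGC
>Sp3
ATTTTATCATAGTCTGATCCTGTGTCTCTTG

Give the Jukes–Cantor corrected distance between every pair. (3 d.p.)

d(Sp1,Sp2) = 0.142, d(Sp1,Sp3) = 0.481, d(Sp2,Sp3) = 0.481

Sp1–Sp2: 4/31 sites differ → p ≈ 0.129032, d = −0.75 ln(1 − 0.172043) = 0.141596 ≈ 0.142.
Sp1–Sp3: 11/31 sites differ → p ≈ 0.354839, d = −0.75 ln(1 − 0.473119) = 0.480585 ≈ 0.481.
Sp2–Sp3: 11/31 sites differ → p ≈ 0.354839, d = −0.75 ln(1 − 0.473119) = 0.480585 ≈ 0.481.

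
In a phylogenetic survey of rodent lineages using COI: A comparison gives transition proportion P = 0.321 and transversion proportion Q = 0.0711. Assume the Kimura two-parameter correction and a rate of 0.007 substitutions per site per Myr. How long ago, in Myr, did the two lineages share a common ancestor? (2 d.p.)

Under the Kimura two-parameter model, d = −½ ln(1 − 2P − Q) − ¼ ln(1 − 2Q).
1 − 2P − Q = 0.2869, giving −½ ln(0.2869) = 0.624311.
1 − 2Q = 0.8578, giving −¼ ln(0.8578) = 0.038346.
d = 0.624311 + 0.038346 = 0.662657.
Under a molecular clock d = 2μt, so t = d/(2μ) = 0.662657 / (2 × 0.007) = 47.33 Myr.

47.33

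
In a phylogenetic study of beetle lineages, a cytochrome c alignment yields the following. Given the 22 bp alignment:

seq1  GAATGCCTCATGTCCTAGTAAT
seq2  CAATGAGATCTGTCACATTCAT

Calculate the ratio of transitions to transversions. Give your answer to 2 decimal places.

Transitions are A↔G and C↔T; transversions are all other mismatches.
Transitions: 2. Transversions: 8.
R = 2/8 = 0.25.

0.25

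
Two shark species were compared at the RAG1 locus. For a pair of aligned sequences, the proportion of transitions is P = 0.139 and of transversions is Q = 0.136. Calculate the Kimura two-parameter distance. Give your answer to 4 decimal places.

0.3466

Under the Kimura two-parameter model, d = −½ ln(1 − 2P − Q) − ¼ ln(1 − 2Q).
1 − 2P − Q = 0.586, giving −½ ln(0.586) = 0.267218.
1 − 2Q = 0.728, giving −¼ ln(0.728) = 0.079364.
d = 0.267218 + 0.079364 = 0.346582.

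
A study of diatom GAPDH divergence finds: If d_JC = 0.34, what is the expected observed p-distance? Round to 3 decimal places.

0.273

p = (3/4)(1 − e^(−4d/3)) = 0.75 × (1 − e^(-0.453333)) = 0.75 × (1 − 0.635506) = 0.273371.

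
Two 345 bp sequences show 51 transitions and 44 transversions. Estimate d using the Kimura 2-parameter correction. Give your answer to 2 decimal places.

P = 51/345 ≈ 0.147826 and Q = 44/345 ≈ 0.127536.
Under the Kimura two-parameter model, d = −½ ln(1 − 2P − Q) − ¼ ln(1 − 2Q).
1 − 2P − Q = 0.576812, giving −½ ln(0.576812) = 0.275119.
1 − 2Q = 0.744928, giving −¼ ln(0.744928) = 0.073617.
d = 0.275119 + 0.073617 = 0.348736.

0.35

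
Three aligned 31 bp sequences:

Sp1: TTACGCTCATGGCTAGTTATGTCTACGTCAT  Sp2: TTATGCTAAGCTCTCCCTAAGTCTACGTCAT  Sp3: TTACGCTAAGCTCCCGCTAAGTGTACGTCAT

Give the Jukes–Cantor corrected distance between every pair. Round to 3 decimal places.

d(Sp1,Sp2) = 0.367, d(Sp1,Sp3) = 0.367, d(Sp2,Sp3) = 0.142

Sp1–Sp2: 9/31 sites differ → p ≈ 0.290323, d = −0.75 ln(1 − 0.387097) = 0.367161 ≈ 0.367.
Sp1–Sp3: 9/31 sites differ → p ≈ 0.290323, d = −0.75 ln(1 − 0.387097) = 0.367161 ≈ 0.367.
Sp2–Sp3: 4/31 sites differ → p ≈ 0.129032, d = −0.75 ln(1 − 0.172043) = 0.141596 ≈ 0.142.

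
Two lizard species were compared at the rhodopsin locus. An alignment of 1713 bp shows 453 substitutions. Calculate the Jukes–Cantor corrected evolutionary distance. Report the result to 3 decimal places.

p = 453/1713 ≈ 0.264448.
d = −(3/4) ln(1 − 4p/3) = −0.75 ln(1 − 0.352597) = −0.75 ln(0.647403)
  = −0.75 × (-0.434786) = 0.326090 substitutions/site.

0.326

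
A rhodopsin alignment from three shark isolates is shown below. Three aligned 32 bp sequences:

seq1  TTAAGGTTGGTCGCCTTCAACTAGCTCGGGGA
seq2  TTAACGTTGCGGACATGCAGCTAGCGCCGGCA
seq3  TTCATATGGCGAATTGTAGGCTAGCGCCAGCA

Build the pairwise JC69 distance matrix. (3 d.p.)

d(seq1,seq2) = 0.460, d(seq1,seq3) = 1.040, d(seq2,seq3) = 0.520

seq1–seq2: 11/32 sites differ → p = 0.34375, d = −0.75 ln(1 − 0.458333) = 0.459828 ≈ 0.460.
seq1–seq3: 18/32 sites differ → p = 0.5625, d = −0.75 ln(1 − 0.75) = 1.039721 ≈ 1.040.
seq2–seq3: 12/32 sites differ → p = 0.375, d = −0.75 ln(1 − 0.5) = 0.519860 ≈ 0.520.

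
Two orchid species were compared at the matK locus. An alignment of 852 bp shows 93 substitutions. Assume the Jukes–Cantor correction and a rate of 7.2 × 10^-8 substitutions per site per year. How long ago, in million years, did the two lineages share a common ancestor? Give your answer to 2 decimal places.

p = 93/852 ≈ 0.109155.
d = −(3/4) ln(1 − 4p/3) = −0.75 ln(1 − 0.14554) = −0.75 ln(0.85446)
  = −0.75 × (-0.157286) = 0.117965 substitutions/site.
Under a molecular clock d = 2μt, so t = d/(2μ) = 0.117965 / (2 × 7.2 × 10^-8) = 0.82 million years.

0.82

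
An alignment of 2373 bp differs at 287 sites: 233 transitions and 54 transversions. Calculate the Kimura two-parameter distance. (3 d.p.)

P = 233/2373 ≈ 0.098188 and Q = 54/2373 ≈ 0.022756.
Under the Kimura two-parameter model, d = −½ ln(1 − 2P − Q) − ¼ ln(1 − 2Q).
1 − 2P − Q = 0.780868, giving −½ ln(0.780868) = 0.123675.
1 − 2Q = 0.954488, giving −¼ ln(0.954488) = 0.011645.
d = 0.123675 + 0.011645 = 0.135320.

0.135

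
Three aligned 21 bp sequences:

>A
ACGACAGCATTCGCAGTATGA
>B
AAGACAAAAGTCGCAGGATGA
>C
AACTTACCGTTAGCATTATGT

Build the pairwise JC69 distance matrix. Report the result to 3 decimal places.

A–B: 5/21 sites differ → p ≈ 0.238095, d = −0.75 ln(1 − 0.31746) = 0.286451 ≈ 0.286.
A–C: 9/21 sites differ → p ≈ 0.428571, d = −0.75 ln(1 − 0.571428) = 0.635472 ≈ 0.635.
B–C: 11/21 sites differ → p ≈ 0.52381, d = −0.75 ln(1 − 0.698413) = 0.899023 ≈ 0.899.

d(A,B) = 0.286, d(A,C) = 0.635, d(B,C) = 0.899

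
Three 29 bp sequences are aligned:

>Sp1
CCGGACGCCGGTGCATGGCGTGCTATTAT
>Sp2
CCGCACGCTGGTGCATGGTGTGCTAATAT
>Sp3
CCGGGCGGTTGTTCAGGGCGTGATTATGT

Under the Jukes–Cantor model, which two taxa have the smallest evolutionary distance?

Sp1 and Sp2

Sp1–Sp2: 4/29 differ, p = 0.138, d = 0.152.
Sp1–Sp3: 10/29 differ, p = 0.345, d = 0.462.
Sp2–Sp3: 10/29 differ, p = 0.345, d = 0.462.
The smallest distance is between Sp1 and Sp2.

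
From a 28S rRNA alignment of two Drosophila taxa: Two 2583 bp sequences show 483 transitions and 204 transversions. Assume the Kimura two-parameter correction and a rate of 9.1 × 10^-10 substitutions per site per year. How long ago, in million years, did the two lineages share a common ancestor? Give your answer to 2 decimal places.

P = 483/2583 ≈ 0.186992 and Q = 204/2583 ≈ 0.078978.
Under the Kimura two-parameter model, d = −½ ln(1 − 2P − Q) − ¼ ln(1 − 2Q).
1 − 2P − Q = 0.547038, giving −½ ln(0.547038) = 0.301619.
1 − 2Q = 0.842044, giving −¼ ln(0.842044) = 0.042981.
d = 0.301619 + 0.042981 = 0.344600.
Under a molecular clock d = 2μt, so t = d/(2μ) = 0.344600 / (2 × 9.1 × 10^-10) = 189.34 million years.

189.34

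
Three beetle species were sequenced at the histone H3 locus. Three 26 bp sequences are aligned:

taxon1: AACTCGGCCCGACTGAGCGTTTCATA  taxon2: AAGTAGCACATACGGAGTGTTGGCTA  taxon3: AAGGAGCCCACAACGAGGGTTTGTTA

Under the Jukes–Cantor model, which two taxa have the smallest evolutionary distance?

taxon2 and taxon3

taxon1–taxon2: 11/26 differ, p = 0.423, d = 0.623.
taxon1–taxon3: 11/26 differ, p = 0.423, d = 0.623.
taxon2–taxon3: 8/26 differ, p = 0.308, d = 0.396.
The smallest distance is between taxon2 and taxon3.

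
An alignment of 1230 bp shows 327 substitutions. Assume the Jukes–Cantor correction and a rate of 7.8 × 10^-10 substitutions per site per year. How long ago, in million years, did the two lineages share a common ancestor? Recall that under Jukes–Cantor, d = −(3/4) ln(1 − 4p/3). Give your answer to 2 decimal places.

p = 327/1230 ≈ 0.265854.
d = −(3/4) ln(1 − 4p/3) = −0.75 ln(1 − 0.354472) = −0.75 ln(0.645528)
  = −0.75 × (-0.437687) = 0.328265 substitutions/site.
Under a molecular clock d = 2μt, so t = d/(2μ) = 0.328265 / (2 × 7.8 × 10^-10) = 210.43 million years.

210.43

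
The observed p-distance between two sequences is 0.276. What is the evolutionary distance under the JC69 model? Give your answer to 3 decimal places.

0.344

d = −(3/4) ln(1 − 4p/3) = −0.75 ln(1 − 0.368) = −0.75 ln(0.632)
  = −0.75 × (-0.458866) = 0.344150 substitutions/site.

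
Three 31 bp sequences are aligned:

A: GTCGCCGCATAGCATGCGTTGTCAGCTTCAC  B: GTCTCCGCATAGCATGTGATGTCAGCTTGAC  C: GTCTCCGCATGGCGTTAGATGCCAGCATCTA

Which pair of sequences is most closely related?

A and B

A–B: 4/31 differ, p = 0.129, d = 0.142.
A–C: 10/31 differ, p = 0.323, d = 0.422.
B–C: 9/31 differ, p = 0.290, d = 0.367.
The smallest distance is between A and B.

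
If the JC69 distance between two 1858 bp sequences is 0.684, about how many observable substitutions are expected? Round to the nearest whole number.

834

Invert JC69: p = (3/4)(1 − e^(−4d/3)) = 0.75 × (1 − e^(-0.912)) = 0.75 × (1 − 0.401720) = 0.448710.
Expected differing sites = pL ≈ 0.448710 × 1858 = 833.70318 ≈ 834.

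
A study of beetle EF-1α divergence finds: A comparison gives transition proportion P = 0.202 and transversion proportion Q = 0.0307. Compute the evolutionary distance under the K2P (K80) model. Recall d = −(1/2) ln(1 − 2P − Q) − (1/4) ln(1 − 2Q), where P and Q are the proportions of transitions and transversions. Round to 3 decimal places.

0.301

Under the Kimura two-parameter model, d = −½ ln(1 − 2P − Q) − ¼ ln(1 − 2Q).
1 − 2P − Q = 0.5653, giving −½ ln(0.5653) = 0.285199.
1 − 2Q = 0.9386, giving −¼ ln(0.9386) = 0.015841.
d = 0.285199 + 0.015841 = 0.301040.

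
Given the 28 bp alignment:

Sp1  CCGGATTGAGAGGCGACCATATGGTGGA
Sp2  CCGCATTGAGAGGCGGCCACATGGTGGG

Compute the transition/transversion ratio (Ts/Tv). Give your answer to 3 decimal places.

3.000

Transitions are A↔G and C↔T; transversions are all other mismatches.
Transitions: 3. Transversions: 1.
R = 3/1 = 3.000.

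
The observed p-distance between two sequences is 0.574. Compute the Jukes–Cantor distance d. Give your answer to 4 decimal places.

d = −(3/4) ln(1 − 4p/3) = −0.75 ln(1 − 0.765333) = −0.75 ln(0.234667)
  = −0.75 × (-1.449588) = 1.087191 substitutions/site.

1.0872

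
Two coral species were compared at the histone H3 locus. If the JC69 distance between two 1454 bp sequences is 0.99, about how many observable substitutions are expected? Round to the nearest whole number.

Invert JC69: p = (3/4)(1 − e^(−4d/3)) = 0.75 × (1 − e^(-1.32)) = 0.75 × (1 − 0.267135) = 0.549649.
Expected differing sites = pL ≈ 0.549649 × 1454 = 799.189646 ≈ 799.

799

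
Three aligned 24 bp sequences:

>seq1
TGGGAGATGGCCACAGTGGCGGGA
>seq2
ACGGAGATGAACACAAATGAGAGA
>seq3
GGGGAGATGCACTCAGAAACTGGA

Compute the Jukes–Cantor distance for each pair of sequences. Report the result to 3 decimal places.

seq1–seq2: 9/24 sites differ → p = 0.375, d = −0.75 ln(1 − 0.5) = 0.519860 ≈ 0.520.
seq1–seq3: 8/24 sites differ → p ≈ 0.333333, d = −0.75 ln(1 − 0.444444) = 0.440839 ≈ 0.441.
seq2–seq3: 10/24 sites differ → p ≈ 0.416667, d = −0.75 ln(1 − 0.555556) = 0.608198 ≈ 0.608.

d(seq1,seq2) = 0.520, d(seq1,seq3) = 0.441, d(seq2,seq3) = 0.608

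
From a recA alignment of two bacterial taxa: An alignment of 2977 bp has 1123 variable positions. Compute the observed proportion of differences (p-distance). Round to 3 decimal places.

0.377

p = 1123/2977 = 0.377225… ≈ 0.377 (to 3 d.p.).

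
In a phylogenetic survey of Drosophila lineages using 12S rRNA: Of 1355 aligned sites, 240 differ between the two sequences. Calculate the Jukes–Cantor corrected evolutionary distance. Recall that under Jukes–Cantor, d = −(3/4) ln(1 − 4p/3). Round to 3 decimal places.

0.202

p = 240/1355 ≈ 0.177122.
d = −(3/4) ln(1 − 4p/3) = −0.75 ln(1 − 0.236163) = −0.75 ln(0.763837)
  = −0.75 × (-0.269401) = 0.202051 substitutions/site.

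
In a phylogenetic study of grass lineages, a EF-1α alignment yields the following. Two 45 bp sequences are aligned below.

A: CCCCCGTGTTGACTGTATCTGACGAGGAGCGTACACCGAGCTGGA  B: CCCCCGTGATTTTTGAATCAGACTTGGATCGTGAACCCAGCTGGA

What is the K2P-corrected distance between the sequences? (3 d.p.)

0.333

Of 45 sites, 2 differences are transitions and 10 are transversions, so P = 2/45 ≈ 0.044444 and Q = 10/45 ≈ 0.222222.
Under the Kimura two-parameter model, d = −½ ln(1 − 2P − Q) − ¼ ln(1 − 2Q).
1 − 2P − Q = 0.68889, giving −½ ln(0.68889) = 0.186337.
1 − 2Q = 0.555556, giving −¼ ln(0.555556) = 0.146946.
d = 0.186337 + 0.146946 = 0.333283.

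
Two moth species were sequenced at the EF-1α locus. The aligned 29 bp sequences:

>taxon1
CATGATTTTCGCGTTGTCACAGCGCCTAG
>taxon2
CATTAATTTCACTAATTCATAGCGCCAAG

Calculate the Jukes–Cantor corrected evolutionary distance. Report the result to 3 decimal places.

The sequences differ at 9 of 29 sites (4, 6, 11, 13, 14, 15, 16, 20, 27), so p = 9/29 ≈ 0.310345.
d = −(3/4) ln(1 − 4p/3) = −0.75 ln(1 − 0.413793) = −0.75 ln(0.586207)
  = −0.75 × (-0.534082) = 0.400562 substitutions/site.

0.401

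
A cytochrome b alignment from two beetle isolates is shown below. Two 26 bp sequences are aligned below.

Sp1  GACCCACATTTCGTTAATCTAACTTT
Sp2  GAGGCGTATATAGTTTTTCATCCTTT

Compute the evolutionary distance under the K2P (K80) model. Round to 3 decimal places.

0.641

Of 26 sites, 2 differences are transitions and 9 are transversions, so P = 2/26 ≈ 0.076923 and Q = 9/26 ≈ 0.346154.
Under the Kimura two-parameter model, d = −½ ln(1 − 2P − Q) − ¼ ln(1 − 2Q).
1 − 2P − Q = 0.5, giving −½ ln(0.5) = 0.346574.
1 − 2Q = 0.307692, giving −¼ ln(0.307692) = 0.294664.
d = 0.346574 + 0.294664 = 0.641238.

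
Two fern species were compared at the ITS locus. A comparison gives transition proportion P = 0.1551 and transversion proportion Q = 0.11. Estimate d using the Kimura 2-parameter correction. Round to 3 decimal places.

Under the Kimura two-parameter model, d = −½ ln(1 − 2P − Q) − ¼ ln(1 − 2Q).
1 − 2P − Q = 0.5798, giving −½ ln(0.5798) = 0.272536.
1 − 2Q = 0.78, giving −¼ ln(0.78) = 0.062115.
d = 0.272536 + 0.062115 = 0.334651.

0.335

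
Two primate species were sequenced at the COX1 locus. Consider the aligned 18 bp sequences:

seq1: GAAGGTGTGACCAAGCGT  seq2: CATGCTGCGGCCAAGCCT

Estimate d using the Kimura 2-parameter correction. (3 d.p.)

Of 18 sites, 2 differences are transitions and 4 are transversions, so P = 2/18 ≈ 0.111111 and Q = 4/18 ≈ 0.222222.
Under the Kimura two-parameter model, d = −½ ln(1 − 2P − Q) − ¼ ln(1 − 2Q).
1 − 2P − Q = 0.555556, giving −½ ln(0.555556) = 0.293893.
1 − 2Q = 0.555556, giving −¼ ln(0.555556) = 0.146946.
d = 0.293893 + 0.146946 = 0.440839.

0.441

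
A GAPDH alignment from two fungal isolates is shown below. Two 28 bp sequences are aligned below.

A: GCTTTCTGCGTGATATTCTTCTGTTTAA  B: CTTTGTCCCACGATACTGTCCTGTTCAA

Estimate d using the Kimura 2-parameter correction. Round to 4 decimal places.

0.7105

Of 28 sites, 8 differences are transitions and 4 are transversions, so P = 8/28 ≈ 0.285714 and Q = 4/28 ≈ 0.142857.
Under the Kimura two-parameter model, d = −½ ln(1 − 2P − Q) − ¼ ln(1 − 2Q).
1 − 2P − Q = 0.285715, giving −½ ln(0.285715) = 0.626380.
1 − 2Q = 0.714286, giving −¼ ln(0.714286) = 0.084118.
d = 0.626380 + 0.084118 = 0.710498.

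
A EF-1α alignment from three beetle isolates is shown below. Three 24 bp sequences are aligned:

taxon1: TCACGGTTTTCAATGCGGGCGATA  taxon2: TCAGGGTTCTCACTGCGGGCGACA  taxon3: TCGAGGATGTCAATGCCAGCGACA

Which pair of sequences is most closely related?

taxon1 and taxon2

taxon1–taxon2: 4/24 differ, p = 0.167, d = 0.188.
taxon1–taxon3: 7/24 differ, p = 0.292, d = 0.369.
taxon2–taxon3: 7/24 differ, p = 0.292, d = 0.369.
The smallest distance is between taxon1 and taxon2.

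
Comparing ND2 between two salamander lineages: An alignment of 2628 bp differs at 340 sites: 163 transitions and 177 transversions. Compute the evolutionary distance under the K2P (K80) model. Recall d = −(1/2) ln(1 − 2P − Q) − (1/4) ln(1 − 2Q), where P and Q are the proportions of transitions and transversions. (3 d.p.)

P = 163/2628 ≈ 0.062024 and Q = 177/2628 ≈ 0.067352.
Under the Kimura two-parameter model, d = −½ ln(1 − 2P − Q) − ¼ ln(1 − 2Q).
1 − 2P − Q = 0.8086, giving −½ ln(0.8086) = 0.106225.
1 − 2Q = 0.865296, giving −¼ ln(0.865296) = 0.036171.
d = 0.106225 + 0.036171 = 0.142396.

0.142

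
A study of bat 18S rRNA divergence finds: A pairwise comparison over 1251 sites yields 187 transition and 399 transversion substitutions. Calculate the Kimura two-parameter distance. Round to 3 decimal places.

P = 187/1251 ≈ 0.14948 and Q = 399/1251 ≈ 0.318945.
Under the Kimura two-parameter model, d = −½ ln(1 − 2P − Q) − ¼ ln(1 − 2Q).
1 − 2P − Q = 0.382095, giving −½ ln(0.382095) = 0.481043.
1 − 2Q = 0.36211, giving −¼ ln(0.36211) = 0.253952.
d = 0.481043 + 0.253952 = 0.734995.

0.735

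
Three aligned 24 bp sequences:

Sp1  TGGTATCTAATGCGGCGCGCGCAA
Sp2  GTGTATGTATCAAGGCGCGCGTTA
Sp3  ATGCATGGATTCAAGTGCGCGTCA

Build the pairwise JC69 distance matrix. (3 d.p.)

d(Sp1,Sp2) = 0.520, d(Sp1,Sp3) = 0.824, d(Sp2,Sp3) = 0.441

Sp1–Sp2: 9/24 sites differ → p = 0.375, d = −0.75 ln(1 − 0.5) = 0.519860 ≈ 0.520.
Sp1–Sp3: 12/24 sites differ → p = 0.5, d = −0.75 ln(1 − 0.666667) = 0.823960 ≈ 0.824.
Sp2–Sp3: 8/24 sites differ → p ≈ 0.333333, d = −0.75 ln(1 − 0.444444) = 0.440839 ≈ 0.441.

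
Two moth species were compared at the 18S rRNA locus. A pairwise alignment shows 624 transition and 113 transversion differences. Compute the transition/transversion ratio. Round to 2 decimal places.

5.52

R = 624/113 = 5.522123… ≈ 5.52 (to 2 d.p.).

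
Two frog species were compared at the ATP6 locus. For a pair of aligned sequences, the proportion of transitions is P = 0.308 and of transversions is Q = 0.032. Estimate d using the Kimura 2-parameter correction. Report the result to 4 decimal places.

0.5386

Under the Kimura two-parameter model, d = −½ ln(1 − 2P − Q) − ¼ ln(1 − 2Q).
1 − 2P − Q = 0.352, giving −½ ln(0.352) = 0.522062.
1 − 2Q = 0.936, giving −¼ ln(0.936) = 0.016535.
d = 0.522062 + 0.016535 = 0.538597.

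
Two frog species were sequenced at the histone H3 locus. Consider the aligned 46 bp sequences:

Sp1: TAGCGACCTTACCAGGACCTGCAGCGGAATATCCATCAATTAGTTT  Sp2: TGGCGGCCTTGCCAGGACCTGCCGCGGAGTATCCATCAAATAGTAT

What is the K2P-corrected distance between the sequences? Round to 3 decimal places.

Of 46 sites, 4 differences are transitions and 3 are transversions, so P = 4/46 ≈ 0.086957 and Q = 3/46 ≈ 0.065217.
Under the Kimura two-parameter model, d = −½ ln(1 − 2P − Q) − ¼ ln(1 − 2Q).
1 − 2P − Q = 0.760869, giving −½ ln(0.760869) = 0.136647.
1 − 2Q = 0.869566, giving −¼ ln(0.869566) = 0.034940.
d = 0.136647 + 0.034940 = 0.171587.

0.172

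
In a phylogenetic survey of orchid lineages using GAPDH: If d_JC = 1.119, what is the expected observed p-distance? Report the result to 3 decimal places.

p = (3/4)(1 − e^(−4d/3)) = 0.75 × (1 − e^(-1.492)) = 0.75 × (1 − 0.224922) = 0.581309.

0.581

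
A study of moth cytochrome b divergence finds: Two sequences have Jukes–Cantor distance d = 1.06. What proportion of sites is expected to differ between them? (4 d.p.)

p = (3/4)(1 − e^(−4d/3)) = 0.75 × (1 − e^(-1.413333)) = 0.75 × (1 − 0.243331) = 0.567502.

0.5675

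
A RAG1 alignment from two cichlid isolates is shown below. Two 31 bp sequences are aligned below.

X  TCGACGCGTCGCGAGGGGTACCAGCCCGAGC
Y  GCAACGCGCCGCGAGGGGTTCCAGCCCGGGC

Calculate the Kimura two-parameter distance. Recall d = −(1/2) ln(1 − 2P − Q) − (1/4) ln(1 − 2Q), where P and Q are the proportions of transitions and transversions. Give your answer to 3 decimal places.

0.184

Of 31 sites, 3 differences are transitions and 2 are transversions, so P = 3/31 ≈ 0.096774 and Q = 2/31 ≈ 0.064516.
Under the Kimura two-parameter model, d = −½ ln(1 − 2P − Q) − ¼ ln(1 − 2Q).
1 − 2P − Q = 0.741936, giving −½ ln(0.741936) = 0.149246.
1 − 2Q = 0.870968, giving −¼ ln(0.870968) = 0.034538.
d = 0.149246 + 0.034538 = 0.183784.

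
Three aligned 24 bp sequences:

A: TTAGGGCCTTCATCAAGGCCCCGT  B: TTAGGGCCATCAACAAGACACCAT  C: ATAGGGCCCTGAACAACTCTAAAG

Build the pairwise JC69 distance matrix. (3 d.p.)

A–B: 5/24 sites differ → p ≈ 0.208333, d = −0.75 ln(1 − 0.277777) = 0.244066 ≈ 0.244.
A–C: 11/24 sites differ → p ≈ 0.458333, d = −0.75 ln(1 − 0.611111) = 0.708346 ≈ 0.708.
B–C: 9/24 sites differ → p = 0.375, d = −0.75 ln(1 − 0.5) = 0.519860 ≈ 0.520.

d(A,B) = 0.244, d(A,C) = 0.708, d(B,C) = 0.520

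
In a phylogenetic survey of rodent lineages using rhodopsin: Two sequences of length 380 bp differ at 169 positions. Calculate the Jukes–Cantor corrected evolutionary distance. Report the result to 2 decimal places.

0.67

p = 169/380 ≈ 0.444737.
d = −(3/4) ln(1 − 4p/3) = −0.75 ln(1 − 0.592983) = −0.75 ln(0.407017)
  = −0.75 × (-0.898900) = 0.674175 substitutions/site.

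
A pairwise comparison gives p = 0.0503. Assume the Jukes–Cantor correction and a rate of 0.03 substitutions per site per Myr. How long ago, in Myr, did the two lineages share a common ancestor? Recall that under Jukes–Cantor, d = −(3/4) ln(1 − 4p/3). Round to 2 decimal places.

d = −(3/4) ln(1 − 4p/3) = −0.75 ln(1 − 0.067067) = −0.75 ln(0.932933)
  = −0.75 × (-0.069422) = 0.052067 substitutions/site.
Under a molecular clock d = 2μt, so t = d/(2μ) = 0.052067 / (2 × 0.03) = 0.87 Myr.

0.87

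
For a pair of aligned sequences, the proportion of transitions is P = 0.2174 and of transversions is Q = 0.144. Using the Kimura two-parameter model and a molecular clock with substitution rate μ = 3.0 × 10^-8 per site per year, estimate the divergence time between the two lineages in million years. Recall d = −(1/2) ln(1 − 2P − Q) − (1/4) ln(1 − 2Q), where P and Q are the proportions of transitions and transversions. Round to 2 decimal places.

8.62

Under the Kimura two-parameter model, d = −½ ln(1 − 2P − Q) − ¼ ln(1 − 2Q).
1 − 2P − Q = 0.4212, giving −½ ln(0.4212) = 0.432324.
1 − 2Q = 0.712, giving −¼ ln(0.712) = 0.084919.
d = 0.432324 + 0.084919 = 0.517243.
Under a molecular clock d = 2μt, so t = d/(2μ) = 0.517243 / (2 × 3.0 × 10^-8) = 8.62 million years.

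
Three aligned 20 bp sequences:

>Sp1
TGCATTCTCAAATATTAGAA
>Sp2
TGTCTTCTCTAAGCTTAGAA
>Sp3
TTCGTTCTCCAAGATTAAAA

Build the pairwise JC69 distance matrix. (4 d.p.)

d(Sp1,Sp2) = 0.3041, d(Sp1,Sp3) = 0.3041, d(Sp2,Sp3) = 0.3831

Sp1–Sp2: 5/20 sites differ → p = 0.25, d = −0.75 ln(1 − 0.333333) = 0.304098 ≈ 0.3041.
Sp1–Sp3: 5/20 sites differ → p = 0.25, d = −0.75 ln(1 − 0.333333) = 0.304098 ≈ 0.3041.
Sp2–Sp3: 6/20 sites differ → p = 0.3, d = −0.75 ln(1 − 0.4) = 0.383119 ≈ 0.3831.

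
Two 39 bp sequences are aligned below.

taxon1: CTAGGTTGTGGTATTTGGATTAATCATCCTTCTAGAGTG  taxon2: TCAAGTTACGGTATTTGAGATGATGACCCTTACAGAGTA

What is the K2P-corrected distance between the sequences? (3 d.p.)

0.554

Of 39 sites, 11 differences are transitions and 3 are transversions, so P = 11/39 ≈ 0.282051 and Q = 3/39 ≈ 0.076923.
Under the Kimura two-parameter model, d = −½ ln(1 − 2P − Q) − ¼ ln(1 − 2Q).
1 − 2P − Q = 0.358975, giving −½ ln(0.358975) = 0.512251.
1 − 2Q = 0.846154, giving −¼ ln(0.846154) = 0.041763.
d = 0.512251 + 0.041763 = 0.554014.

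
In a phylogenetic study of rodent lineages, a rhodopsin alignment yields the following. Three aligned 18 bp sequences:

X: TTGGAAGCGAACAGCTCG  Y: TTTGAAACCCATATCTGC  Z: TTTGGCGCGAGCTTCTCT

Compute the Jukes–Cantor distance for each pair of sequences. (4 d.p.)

X–Y: 8/18 sites differ → p ≈ 0.444444, d = −0.75 ln(1 − 0.592592) = 0.673455 ≈ 0.6735.
X–Z: 7/18 sites differ → p ≈ 0.388889, d = −0.75 ln(1 − 0.518519) = 0.548166 ≈ 0.5482.
Y–Z: 10/18 sites differ → p ≈ 0.555556, d = −0.75 ln(1 − 0.740741) = 1.012446 ≈ 1.0124.

d(X,Y) = 0.6735, d(X,Z) = 0.5482, d(Y,Z) = 1.0124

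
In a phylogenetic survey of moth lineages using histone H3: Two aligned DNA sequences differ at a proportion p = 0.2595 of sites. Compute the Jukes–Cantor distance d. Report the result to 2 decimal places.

d = −(3/4) ln(1 − 4p/3) = −0.75 ln(1 − 0.346) = −0.75 ln(0.654)
  = −0.75 × (-0.424648) = 0.318486 substitutions/site.

0.32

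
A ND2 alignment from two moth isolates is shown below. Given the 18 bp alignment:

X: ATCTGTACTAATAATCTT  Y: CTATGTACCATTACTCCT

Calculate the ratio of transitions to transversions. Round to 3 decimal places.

Transitions are A↔G and C↔T; transversions are all other mismatches.
Transitions: 2. Transversions: 4.
R = 2/4 = 0.500.

0.500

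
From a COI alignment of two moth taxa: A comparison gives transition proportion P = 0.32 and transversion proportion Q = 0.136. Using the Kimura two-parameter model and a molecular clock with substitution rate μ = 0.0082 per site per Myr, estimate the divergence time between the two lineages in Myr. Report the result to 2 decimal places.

50.45

Under the Kimura two-parameter model, d = −½ ln(1 − 2P − Q) − ¼ ln(1 − 2Q).
1 − 2P − Q = 0.224, giving −½ ln(0.224) = 0.748055.
1 − 2Q = 0.728, giving −¼ ln(0.728) = 0.079364.
d = 0.748055 + 0.079364 = 0.827419.
Under a molecular clock d = 2μt, so t = d/(2μ) = 0.827419 / (2 × 0.0082) = 50.45 Myr.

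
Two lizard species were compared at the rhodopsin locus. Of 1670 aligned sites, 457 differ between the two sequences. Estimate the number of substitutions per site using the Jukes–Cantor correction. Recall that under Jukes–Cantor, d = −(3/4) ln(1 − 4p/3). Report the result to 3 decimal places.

0.340

p = 457/1670 ≈ 0.273653.
d = −(3/4) ln(1 − 4p/3) = −0.75 ln(1 − 0.364871) = −0.75 ln(0.635129)
  = −0.75 × (-0.453927) = 0.340445 substitutions/site.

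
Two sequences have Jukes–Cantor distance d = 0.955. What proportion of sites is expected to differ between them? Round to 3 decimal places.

0.540

p = (3/4)(1 − e^(−4d/3)) = 0.75 × (1 − e^(-1.273333)) = 0.75 × (1 − 0.279897) = 0.540077.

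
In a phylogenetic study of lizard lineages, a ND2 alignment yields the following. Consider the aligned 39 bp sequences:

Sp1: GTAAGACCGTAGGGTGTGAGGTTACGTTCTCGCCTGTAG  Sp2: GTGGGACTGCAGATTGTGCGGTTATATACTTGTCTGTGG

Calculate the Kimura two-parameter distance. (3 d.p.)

Of 39 sites, 10 differences are transitions and 3 are transversions, so P = 10/39 ≈ 0.25641 and Q = 3/39 ≈ 0.076923.
Under the Kimura two-parameter model, d = −½ ln(1 − 2P − Q) − ¼ ln(1 − 2Q).
1 − 2P − Q = 0.410257, giving −½ ln(0.410257) = 0.445486.
1 − 2Q = 0.846154, giving −¼ ln(0.846154) = 0.041763.
d = 0.445486 + 0.041763 = 0.487249.

0.487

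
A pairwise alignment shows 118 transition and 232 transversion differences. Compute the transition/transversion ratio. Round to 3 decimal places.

R = 118/232 = 0.508620… ≈ 0.509 (to 3 d.p.).

0.509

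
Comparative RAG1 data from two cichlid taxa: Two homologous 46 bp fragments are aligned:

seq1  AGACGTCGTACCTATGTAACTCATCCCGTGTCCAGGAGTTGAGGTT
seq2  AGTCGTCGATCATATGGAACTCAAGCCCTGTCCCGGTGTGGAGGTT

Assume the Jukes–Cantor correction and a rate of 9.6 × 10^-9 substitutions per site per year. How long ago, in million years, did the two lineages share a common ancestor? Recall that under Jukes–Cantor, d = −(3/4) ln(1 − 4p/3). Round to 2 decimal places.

The sequences differ at 11 of 46 sites, so p = 11/46 ≈ 0.23913.
d = −(3/4) ln(1 − 4p/3) = −0.75 ln(1 − 0.31884) = −0.75 ln(0.68116)
  = −0.75 × (-0.383958) = 0.287969 substitutions/site.
Under a molecular clock d = 2μt, so t = d/(2μ) = 0.287969 / (2 × 9.6 × 10^-9) = 15.00 million years.

15.00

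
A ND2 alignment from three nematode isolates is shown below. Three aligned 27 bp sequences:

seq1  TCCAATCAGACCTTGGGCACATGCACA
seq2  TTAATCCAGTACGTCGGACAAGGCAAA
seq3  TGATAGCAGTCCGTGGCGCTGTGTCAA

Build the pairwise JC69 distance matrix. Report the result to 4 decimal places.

seq1–seq2: 13/27 sites differ → p ≈ 0.481481, d = −0.75 ln(1 − 0.641975) = 0.770364 ≈ 0.7704.
seq1–seq3: 14/27 sites differ → p ≈ 0.518519, d = −0.75 ln(1 − 0.691359) = 0.881682 ≈ 0.8817.
seq2–seq3: 13/27 sites differ → p ≈ 0.481481, d = −0.75 ln(1 − 0.641975) = 0.770364 ≈ 0.7704.

d(seq1,seq2) = 0.7704, d(seq1,seq3) = 0.8817, d(seq2,seq3) = 0.7704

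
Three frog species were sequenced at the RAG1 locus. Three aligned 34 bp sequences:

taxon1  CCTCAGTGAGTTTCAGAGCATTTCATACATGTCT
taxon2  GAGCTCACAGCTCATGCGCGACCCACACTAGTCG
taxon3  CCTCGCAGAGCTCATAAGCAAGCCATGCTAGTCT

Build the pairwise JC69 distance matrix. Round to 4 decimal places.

taxon1–taxon2: 20/34 sites differ → p ≈ 0.588235, d = −0.75 ln(1 − 0.784313) = 1.150445 ≈ 1.1504.
taxon1–taxon3: 14/34 sites differ → p ≈ 0.411765, d = −0.75 ln(1 − 0.54902) = 0.597249 ≈ 0.5972.
taxon2–taxon3: 12/34 sites differ → p ≈ 0.352941, d = −0.75 ln(1 − 0.470588) = 0.476991 ≈ 0.4770.

d(taxon1,taxon2) = 1.1504, d(taxon1,taxon3) = 0.5972, d(taxon2,taxon3) = 0.4770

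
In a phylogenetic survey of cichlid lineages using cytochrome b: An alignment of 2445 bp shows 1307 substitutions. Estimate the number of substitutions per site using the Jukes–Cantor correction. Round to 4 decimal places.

0.9355

p = 1307/2445 ≈ 0.53456.
d = −(3/4) ln(1 − 4p/3) = −0.75 ln(1 − 0.712747) = −0.75 ln(0.287253)
  = −0.75 × (-1.247392) = 0.935544 substitutions/site.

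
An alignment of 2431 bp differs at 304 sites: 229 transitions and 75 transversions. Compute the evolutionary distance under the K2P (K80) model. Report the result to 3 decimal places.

0.140

P = 229/2431 ≈ 0.0942 and Q = 75/2431 ≈ 0.030852.
Under the Kimura two-parameter model, d = −½ ln(1 − 2P − Q) − ¼ ln(1 − 2Q).
1 − 2P − Q = 0.780748, giving −½ ln(0.780748) = 0.123751.
1 − 2Q = 0.938296, giving −¼ ln(0.938296) = 0.015922.
d = 0.123751 + 0.015922 = 0.139673.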